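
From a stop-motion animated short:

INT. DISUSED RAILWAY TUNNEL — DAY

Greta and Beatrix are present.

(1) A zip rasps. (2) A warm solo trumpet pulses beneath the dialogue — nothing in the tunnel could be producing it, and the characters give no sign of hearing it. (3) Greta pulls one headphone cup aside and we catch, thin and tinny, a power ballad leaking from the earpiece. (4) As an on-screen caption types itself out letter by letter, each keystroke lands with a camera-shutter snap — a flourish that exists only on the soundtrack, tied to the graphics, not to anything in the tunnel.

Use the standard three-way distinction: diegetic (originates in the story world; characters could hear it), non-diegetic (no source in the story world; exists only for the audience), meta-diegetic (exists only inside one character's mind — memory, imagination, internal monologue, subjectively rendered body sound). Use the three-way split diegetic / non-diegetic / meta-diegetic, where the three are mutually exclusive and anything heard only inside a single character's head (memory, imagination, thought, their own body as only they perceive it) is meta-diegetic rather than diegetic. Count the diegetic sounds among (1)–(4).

2

Sound (1): an in-world source (a zip); characters could hear it, so diegetic.
(2) it has no source in the story world and no character can hear it — it's underscore → non-diegetic.
Sound (3): it's leaking from a physical pair of headphones in the scene, so diegetic.
Sound (4): it accompanies on-screen graphics, not anything inside the story world, so non-diegetic.
Diegetic: (1), (3) — that's 2.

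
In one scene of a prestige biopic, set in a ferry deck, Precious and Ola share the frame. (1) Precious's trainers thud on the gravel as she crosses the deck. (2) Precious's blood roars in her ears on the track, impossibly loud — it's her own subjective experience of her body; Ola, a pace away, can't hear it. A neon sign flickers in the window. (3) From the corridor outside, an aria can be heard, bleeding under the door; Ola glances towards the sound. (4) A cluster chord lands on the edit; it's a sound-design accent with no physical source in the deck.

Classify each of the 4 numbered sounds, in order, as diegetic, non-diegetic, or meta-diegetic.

diegetic, meta-diegetic, diegetic, non-diegetic

(1) is diegetic: Precious's footsteps are produced in the story world.
Sound (2): point-of-audition from inside Precious's body; not a sound in the room, so meta-diegetic.
(3) is diegetic: the music has an off-screen but real-world source and a character hears it.
(4) nothing in the scene produces it; it's an accent added for the audience → non-diegetic.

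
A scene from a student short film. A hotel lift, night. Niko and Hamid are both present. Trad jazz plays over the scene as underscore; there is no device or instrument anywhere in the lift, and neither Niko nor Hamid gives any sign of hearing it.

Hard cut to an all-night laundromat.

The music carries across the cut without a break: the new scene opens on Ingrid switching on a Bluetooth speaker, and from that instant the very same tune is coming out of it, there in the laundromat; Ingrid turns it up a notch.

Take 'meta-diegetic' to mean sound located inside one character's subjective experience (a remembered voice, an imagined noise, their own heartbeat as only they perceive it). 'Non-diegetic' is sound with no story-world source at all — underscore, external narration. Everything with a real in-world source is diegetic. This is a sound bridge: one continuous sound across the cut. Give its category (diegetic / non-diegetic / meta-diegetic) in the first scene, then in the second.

Scene one: there's no in-world source anywhere and no character hears it — underscore for the audience only → non-diegetic.
Scene two: once Ingrid turns on a Bluetooth speaker, the music has a real source in the story world and Ingrid reacts to it → diegetic.

non-diegetic, diegetic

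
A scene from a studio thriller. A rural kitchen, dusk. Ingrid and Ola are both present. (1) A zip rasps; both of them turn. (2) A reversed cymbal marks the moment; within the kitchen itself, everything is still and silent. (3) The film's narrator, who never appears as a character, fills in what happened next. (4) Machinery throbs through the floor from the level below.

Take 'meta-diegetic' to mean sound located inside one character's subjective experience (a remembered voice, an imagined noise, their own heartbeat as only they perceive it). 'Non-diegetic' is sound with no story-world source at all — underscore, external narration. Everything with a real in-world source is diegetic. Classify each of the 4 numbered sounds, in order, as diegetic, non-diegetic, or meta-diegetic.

Sound (1): a zip is a real object/event in the scene's world, so diegetic.
(2) is non-diegetic: it's a sound-design accent with no in-world source; no one in the scene can hear it.
(3) is non-diegetic: commentary laid over the scene from outside the fiction.
Sound (4): ambient/room sound belonging to the story's physical space, so diegetic.

diegetic, non-diegetic, non-diegetic, diegetic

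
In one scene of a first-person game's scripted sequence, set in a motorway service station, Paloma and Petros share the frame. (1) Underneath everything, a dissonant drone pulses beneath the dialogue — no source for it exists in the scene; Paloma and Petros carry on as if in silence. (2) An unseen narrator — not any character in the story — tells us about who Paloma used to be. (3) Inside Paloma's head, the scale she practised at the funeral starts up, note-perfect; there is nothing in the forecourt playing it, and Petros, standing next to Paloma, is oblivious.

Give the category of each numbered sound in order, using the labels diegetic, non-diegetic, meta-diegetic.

non-diegetic, non-diegetic, meta-diegetic

Sound (1): it has no source in the story world and no character can hear it — it's underscore, so non-diegetic.
(2) is non-diegetic: commentary laid over the scene from outside the fiction.
Sound (3): remembered music, private to Paloma — Petros is oblivious because it isn't in the room, so meta-diegetic.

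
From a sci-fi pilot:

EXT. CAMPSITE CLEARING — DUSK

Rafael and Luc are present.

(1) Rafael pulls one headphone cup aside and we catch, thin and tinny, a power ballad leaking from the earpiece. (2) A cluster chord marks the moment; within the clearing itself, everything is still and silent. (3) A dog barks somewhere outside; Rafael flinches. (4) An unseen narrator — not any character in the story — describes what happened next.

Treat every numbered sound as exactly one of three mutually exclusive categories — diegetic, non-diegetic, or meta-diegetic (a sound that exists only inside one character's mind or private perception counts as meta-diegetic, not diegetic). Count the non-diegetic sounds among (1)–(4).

(1) it's leaking from a physical pair of headphones in the scene → diegetic.
(2) it's a sound-design accent with no in-world source; no one in the scene can hear it → non-diegetic.
Sound (3): the sound comes from a dog physically present in the location, so diegetic.
Sound (4): external voice-over — not a character, not heard by anyone in the scene, so non-diegetic.
Non-diegetic: (2), (4) — that's 2.

2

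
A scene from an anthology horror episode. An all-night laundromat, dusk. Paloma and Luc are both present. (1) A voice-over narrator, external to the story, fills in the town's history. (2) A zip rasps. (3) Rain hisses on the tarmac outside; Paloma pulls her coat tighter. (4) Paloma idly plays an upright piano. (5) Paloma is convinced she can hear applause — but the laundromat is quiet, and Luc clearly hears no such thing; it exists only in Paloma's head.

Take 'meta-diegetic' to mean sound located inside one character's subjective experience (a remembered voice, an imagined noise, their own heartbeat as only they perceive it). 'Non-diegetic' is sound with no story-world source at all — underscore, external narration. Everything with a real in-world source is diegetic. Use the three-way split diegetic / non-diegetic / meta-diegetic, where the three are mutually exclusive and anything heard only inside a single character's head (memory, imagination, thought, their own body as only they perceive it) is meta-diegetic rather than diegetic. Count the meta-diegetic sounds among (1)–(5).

(1) is non-diegetic: the narrator exists outside the story world, addressing only the audience.
(2) is diegetic: a zip is a real object/event in the scene's world.
(3) is diegetic: rain is part of the location's real environment.
(4) the instrument and the performer are both in the scene → diegetic.
Sound (5): subjective to Paloma: the laundromat is silent and Luc hears nothing, so meta-diegetic.
Meta-diegetic: (5) — that's 1.

1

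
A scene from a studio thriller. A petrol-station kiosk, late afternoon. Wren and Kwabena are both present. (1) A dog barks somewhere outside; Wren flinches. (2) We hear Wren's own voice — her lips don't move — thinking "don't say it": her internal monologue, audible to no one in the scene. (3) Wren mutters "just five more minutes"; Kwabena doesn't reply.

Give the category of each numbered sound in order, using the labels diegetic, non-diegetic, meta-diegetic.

diegetic, meta-diegetic, diegetic

(1) is diegetic: a dog is a real object/event in the scene's world.
Sound (2): it's Wren's unspoken thought, heard only by the audience via her subjectivity, so meta-diegetic.
(3) is diegetic: Wren is a character speaking aloud in the scene.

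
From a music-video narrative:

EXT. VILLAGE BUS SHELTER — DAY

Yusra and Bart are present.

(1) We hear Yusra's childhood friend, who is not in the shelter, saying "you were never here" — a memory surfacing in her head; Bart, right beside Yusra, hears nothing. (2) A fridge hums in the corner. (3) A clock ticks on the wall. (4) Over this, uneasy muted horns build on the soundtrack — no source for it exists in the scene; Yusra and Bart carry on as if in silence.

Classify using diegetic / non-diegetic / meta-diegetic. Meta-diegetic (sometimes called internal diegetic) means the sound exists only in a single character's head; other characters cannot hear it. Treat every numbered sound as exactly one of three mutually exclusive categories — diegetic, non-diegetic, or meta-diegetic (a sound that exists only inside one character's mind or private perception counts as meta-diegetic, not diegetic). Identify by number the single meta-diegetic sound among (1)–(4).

1

(1) is meta-diegetic: it's Yusra's recollection rendered as sound; the other character can't hear it.
(2) is diegetic: it's the actual ambient sound of the location.
Sound (3): the sound comes from a clock physically present in the location, so diegetic.
(4) it has no source in the story world and no character can hear it — it's underscore → non-diegetic.
Only (1) is meta-diegetic.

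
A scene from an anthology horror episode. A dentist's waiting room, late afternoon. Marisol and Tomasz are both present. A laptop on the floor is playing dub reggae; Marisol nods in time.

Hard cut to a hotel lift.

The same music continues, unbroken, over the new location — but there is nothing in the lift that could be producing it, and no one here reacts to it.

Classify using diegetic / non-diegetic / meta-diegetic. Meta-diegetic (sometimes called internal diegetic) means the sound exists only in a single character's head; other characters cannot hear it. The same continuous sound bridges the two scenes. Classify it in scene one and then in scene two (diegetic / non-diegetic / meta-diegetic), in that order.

diegetic, non-diegetic

Scene one: a laptop is an on-screen source and Marisol reacts to it → diegetic.
Scene two: there is no source in the lift and no one hears it — it's now underscore → non-diegetic.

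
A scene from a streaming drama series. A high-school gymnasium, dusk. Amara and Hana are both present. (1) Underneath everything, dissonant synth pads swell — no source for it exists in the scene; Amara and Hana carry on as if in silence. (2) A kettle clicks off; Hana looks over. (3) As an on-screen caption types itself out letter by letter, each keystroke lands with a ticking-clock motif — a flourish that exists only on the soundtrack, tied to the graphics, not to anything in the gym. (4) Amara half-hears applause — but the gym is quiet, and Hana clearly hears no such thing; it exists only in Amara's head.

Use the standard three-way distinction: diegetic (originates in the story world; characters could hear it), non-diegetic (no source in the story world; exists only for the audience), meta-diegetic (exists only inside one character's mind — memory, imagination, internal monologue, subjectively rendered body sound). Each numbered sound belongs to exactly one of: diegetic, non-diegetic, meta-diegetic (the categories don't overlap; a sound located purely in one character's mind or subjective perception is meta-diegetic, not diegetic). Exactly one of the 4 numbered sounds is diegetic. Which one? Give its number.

(1) is non-diegetic: it has no source in the story world and no character can hear it — it's underscore.
Sound (2): the sound comes from a kettle physically present in the location, so diegetic.
(3) is non-diegetic: it accompanies on-screen graphics, not anything inside the story world.
(4) is meta-diegetic: the sound is imagined by Amara; nothing in the story world is producing it and Hana can't hear it.
Only (2) is diegetic.

2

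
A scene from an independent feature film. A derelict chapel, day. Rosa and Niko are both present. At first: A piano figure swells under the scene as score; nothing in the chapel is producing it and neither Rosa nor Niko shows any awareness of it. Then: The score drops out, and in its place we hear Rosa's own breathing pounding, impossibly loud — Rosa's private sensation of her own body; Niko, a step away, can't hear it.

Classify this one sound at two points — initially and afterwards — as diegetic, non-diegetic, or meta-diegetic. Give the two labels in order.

Initially: underscore with no in-world source, inaudible to the characters → non-diegetic.
Afterwards: the body sound is Rosa's subjective perception alone — Niko can't hear it → meta-diegetic.

non-diegetic, meta-diegetic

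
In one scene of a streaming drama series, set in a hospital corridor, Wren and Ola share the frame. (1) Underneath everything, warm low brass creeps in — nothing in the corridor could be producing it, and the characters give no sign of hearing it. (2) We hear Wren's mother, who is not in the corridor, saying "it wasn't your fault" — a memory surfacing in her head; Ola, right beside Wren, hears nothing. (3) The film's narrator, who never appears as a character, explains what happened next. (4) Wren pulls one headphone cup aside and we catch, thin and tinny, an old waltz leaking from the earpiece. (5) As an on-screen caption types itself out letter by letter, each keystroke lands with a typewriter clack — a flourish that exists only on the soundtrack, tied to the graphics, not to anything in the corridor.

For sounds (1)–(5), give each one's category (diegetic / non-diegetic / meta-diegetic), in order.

non-diegetic, meta-diegetic, non-diegetic, diegetic, non-diegetic

(1) it has no source in the story world and no character can hear it — it's underscore → non-diegetic.
(2) a remembered line, private to Wren — not present in the room, not audible to Ola → meta-diegetic.
(3) is non-diegetic: external voice-over — not a character, not heard by anyone in the scene.
(4) is diegetic: the earpiece is a real device on Wren's head — source music.
(5) it accompanies on-screen graphics, not anything inside the story world → non-diegetic.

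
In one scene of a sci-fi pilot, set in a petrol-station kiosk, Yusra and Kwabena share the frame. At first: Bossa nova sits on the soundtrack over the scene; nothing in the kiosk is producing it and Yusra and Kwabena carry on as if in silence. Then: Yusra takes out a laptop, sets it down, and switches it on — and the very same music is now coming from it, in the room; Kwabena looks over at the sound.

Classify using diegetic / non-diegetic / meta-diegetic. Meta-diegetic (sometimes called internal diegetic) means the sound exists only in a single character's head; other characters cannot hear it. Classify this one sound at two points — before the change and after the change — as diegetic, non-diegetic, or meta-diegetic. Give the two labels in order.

non-diegetic, diegetic

Before the change: no in-world source exists and no character can hear it — underscore → non-diegetic.
After the change: a laptop is now a real source in the story world and the characters hear it → diegetic.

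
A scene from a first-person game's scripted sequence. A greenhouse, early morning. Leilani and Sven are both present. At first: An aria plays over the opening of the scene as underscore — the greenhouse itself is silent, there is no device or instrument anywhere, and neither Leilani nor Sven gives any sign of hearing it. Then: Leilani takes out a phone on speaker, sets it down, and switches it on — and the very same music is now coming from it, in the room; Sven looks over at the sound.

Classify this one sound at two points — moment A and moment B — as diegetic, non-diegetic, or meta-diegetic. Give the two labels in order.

Moment A: no in-world source exists and no character can hear it — underscore → non-diegetic.
Moment B: a phone on speaker is now a real source in the story world and the characters hear it → diegetic.

non-diegetic, diegetic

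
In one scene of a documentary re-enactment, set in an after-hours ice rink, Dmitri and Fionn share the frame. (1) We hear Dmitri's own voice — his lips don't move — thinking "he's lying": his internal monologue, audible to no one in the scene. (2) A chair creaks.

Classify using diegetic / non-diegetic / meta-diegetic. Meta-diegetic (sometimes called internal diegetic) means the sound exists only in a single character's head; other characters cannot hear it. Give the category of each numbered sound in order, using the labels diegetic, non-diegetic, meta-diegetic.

meta-diegetic, diegetic

(1) Dmitri's thought-voice: a private mental sound no other character can hear → meta-diegetic.
(2) is diegetic: a chair is a real object/event in the scene's world.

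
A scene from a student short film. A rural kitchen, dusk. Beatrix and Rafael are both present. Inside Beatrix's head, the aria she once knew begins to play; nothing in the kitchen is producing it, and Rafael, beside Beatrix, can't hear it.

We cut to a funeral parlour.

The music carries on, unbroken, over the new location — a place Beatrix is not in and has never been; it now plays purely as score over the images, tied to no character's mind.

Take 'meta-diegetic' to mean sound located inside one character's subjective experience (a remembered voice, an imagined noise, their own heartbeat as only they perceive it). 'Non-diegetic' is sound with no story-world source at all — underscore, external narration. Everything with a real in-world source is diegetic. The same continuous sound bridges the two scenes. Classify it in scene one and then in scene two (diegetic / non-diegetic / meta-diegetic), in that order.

Scene one: the music exists only inside Beatrix's mind; Rafael can't hear it → meta-diegetic.
Scene two: it's detached from Beatrix entirely and plays over unrelated images with no in-world source — conventional underscore → non-diegetic.

meta-diegetic, non-diegetic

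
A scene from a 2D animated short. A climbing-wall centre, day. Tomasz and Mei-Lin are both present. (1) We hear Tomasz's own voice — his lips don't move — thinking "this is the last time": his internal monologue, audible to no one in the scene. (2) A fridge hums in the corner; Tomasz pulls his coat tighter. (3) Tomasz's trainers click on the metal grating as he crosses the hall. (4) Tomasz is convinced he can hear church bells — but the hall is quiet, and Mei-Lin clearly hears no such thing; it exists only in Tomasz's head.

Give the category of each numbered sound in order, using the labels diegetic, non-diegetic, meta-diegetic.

meta-diegetic, diegetic, diegetic, meta-diegetic

Sound (1): Tomasz's thought-voice: a private mental sound no other character can hear, so meta-diegetic.
(2) ambient/room sound belonging to the story's physical space → diegetic.
(3) it's the physical sound of Tomasz moving in the space → diegetic.
Sound (4): the sound is imagined by Tomasz; nothing in the story world is producing it and Mei-Lin can't hear it, so meta-diegetic.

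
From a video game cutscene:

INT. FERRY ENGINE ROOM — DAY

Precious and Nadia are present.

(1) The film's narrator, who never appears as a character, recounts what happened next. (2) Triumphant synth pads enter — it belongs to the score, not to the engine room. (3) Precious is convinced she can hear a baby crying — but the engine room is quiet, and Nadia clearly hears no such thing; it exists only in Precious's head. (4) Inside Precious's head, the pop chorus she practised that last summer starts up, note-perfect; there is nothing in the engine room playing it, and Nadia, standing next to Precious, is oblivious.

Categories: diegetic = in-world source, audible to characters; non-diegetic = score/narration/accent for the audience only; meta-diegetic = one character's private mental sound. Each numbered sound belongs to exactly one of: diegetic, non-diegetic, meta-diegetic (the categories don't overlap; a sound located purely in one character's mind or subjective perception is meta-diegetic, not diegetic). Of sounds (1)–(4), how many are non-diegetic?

Sound (1): the narrator exists outside the story world, addressing only the audience, so non-diegetic.
Sound (2): score with no on-screen or off-screen source; it exists for the audience alone, so non-diegetic.
(3) the sound is imagined by Precious; nothing in the story world is producing it and Nadia can't hear it → meta-diegetic.
(4) is meta-diegetic: the music is a memory playing inside Precious's mind alone; no real-world source, Nadia can't hear it.
So 2 of the 4 are non-diegetic: (1), (2).

2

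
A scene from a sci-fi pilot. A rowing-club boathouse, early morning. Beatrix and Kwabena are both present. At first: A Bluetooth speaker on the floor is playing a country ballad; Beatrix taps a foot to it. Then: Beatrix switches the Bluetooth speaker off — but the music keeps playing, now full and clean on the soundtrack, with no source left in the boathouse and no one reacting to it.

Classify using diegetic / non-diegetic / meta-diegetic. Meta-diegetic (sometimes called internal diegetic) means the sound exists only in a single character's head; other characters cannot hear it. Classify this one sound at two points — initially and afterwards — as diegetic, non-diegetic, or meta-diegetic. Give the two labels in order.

Initially: a Bluetooth speaker is a real in-scene source and Beatrix reacts to it → diegetic.
Afterwards: there is no longer any in-world source and no one can hear it — it has become underscore → non-diegetic.

diegetic, non-diegetic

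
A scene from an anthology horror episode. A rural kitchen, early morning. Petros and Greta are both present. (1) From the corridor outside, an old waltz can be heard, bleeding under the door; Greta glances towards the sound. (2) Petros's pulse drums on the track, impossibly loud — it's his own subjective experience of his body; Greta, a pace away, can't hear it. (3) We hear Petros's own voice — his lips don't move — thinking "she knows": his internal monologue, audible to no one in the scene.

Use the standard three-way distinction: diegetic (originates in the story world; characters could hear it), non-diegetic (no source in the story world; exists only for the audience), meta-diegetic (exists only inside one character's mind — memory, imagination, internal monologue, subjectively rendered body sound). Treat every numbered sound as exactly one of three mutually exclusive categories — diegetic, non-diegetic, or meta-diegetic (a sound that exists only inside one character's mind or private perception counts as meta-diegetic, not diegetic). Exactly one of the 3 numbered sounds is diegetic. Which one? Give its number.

(1) is diegetic: it's coming from the corridor outside — a location within the story world — and Greta reacts.
Sound (2): a subjective body sound — Petros's private perception, inaudible to Greta, so meta-diegetic.
(3) internal monologue — inside Petros's mind, not spoken into the scene → meta-diegetic.
Only (1) is diegetic.

1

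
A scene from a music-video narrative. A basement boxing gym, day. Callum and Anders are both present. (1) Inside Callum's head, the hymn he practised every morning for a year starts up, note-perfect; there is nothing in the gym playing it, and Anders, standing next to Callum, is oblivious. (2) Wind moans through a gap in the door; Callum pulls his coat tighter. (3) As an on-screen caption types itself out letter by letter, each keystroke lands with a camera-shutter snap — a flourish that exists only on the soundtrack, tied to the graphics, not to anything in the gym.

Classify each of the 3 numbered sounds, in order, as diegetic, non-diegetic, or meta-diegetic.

meta-diegetic, diegetic, non-diegetic

(1) it lives in Callum's subjectivity, not in the gym → meta-diegetic.
Sound (2): it's the actual ambient sound of the location, so diegetic.
(3) it accompanies on-screen graphics, not anything inside the story world → non-diegetic.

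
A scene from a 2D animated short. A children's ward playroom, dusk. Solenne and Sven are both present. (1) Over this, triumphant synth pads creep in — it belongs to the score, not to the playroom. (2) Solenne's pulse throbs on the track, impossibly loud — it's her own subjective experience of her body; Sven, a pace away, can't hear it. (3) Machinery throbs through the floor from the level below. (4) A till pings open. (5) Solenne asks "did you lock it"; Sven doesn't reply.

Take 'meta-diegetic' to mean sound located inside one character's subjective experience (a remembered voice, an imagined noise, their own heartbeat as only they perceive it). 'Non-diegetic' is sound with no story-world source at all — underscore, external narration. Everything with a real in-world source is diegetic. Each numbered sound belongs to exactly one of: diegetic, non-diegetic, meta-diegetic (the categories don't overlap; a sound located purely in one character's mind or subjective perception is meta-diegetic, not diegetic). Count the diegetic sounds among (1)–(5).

3

(1) is non-diegetic: it has no source in the story world and no character can hear it — it's underscore.
(2) is meta-diegetic: a subjective body sound — Solenne's private perception, inaudible to Sven.
(3) machinery is part of the location's real environment → diegetic.
Sound (4): a till is a real object/event in the scene's world, so diegetic.
Sound (5): Solenne is a character speaking aloud in the scene, so diegetic.
So 3 of the 5 are diegetic: (3), (4), (5).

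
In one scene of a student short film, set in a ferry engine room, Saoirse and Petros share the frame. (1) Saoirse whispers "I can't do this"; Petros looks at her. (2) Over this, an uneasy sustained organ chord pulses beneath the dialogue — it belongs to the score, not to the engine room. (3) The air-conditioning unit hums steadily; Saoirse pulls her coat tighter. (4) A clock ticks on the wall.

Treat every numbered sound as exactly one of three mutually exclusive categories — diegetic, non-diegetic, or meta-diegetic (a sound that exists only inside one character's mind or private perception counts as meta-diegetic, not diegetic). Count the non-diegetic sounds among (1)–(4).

(1) is diegetic: on-screen dialogue — Saoirse speaks and Petros is there to hear.
(2) nothing in the engine room produces it and the characters don't hear it — pure soundtrack → non-diegetic.
Sound (3): ambient/room sound belonging to the story's physical space, so diegetic.
(4) is diegetic: a clock is a real object/event in the scene's world.
So 1 of the 4 is non-diegetic: (2).

1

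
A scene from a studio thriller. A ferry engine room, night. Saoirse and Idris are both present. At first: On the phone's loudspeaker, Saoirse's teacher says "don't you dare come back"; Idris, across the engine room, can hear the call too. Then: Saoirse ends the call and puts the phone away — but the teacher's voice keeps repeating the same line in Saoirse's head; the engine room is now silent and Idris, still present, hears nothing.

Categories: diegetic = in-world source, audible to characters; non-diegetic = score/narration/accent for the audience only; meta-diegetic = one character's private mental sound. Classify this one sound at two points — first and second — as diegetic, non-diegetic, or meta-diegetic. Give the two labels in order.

diegetic, meta-diegetic

First: the loudspeaker is an in-world source; both Saoirse and Idris hear the call → diegetic.
Second: with the phone off, the voice continues only as Saoirse's private mental replay — Idris can't hear it → meta-diegetic.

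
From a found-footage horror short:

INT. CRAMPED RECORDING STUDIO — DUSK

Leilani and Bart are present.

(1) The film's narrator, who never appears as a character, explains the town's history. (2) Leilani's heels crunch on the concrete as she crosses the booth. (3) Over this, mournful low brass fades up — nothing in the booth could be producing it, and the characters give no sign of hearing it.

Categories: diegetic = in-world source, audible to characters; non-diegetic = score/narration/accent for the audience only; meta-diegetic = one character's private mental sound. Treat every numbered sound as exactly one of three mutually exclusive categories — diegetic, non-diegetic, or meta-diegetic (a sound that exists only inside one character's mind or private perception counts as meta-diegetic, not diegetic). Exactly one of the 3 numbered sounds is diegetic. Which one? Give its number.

2

Sound (1): external voice-over — not a character, not heard by anyone in the scene, so non-diegetic.
(2) is diegetic: it's the physical sound of Leilani moving in the space.
(3) is non-diegetic: score with no on-screen or off-screen source; it exists for the audience alone.
Only (2) is diegetic.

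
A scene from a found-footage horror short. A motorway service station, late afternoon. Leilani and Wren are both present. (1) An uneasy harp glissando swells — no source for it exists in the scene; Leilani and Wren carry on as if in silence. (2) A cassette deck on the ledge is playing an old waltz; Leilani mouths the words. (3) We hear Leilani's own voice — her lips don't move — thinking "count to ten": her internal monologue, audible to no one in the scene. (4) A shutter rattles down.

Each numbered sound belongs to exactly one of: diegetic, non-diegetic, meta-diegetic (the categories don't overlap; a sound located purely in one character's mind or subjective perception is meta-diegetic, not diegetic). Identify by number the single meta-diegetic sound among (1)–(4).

Sound (1): score with no on-screen or off-screen source; it exists for the audience alone, so non-diegetic.
Sound (2): the music comes from an on-screen device that Leilani responds to, so diegetic.
(3) is meta-diegetic: it's Leilani's unspoken thought, heard only by the audience via her subjectivity.
Sound (4): a shutter is a real object/event in the scene's world, so diegetic.
Only (3) is meta-diegetic.

3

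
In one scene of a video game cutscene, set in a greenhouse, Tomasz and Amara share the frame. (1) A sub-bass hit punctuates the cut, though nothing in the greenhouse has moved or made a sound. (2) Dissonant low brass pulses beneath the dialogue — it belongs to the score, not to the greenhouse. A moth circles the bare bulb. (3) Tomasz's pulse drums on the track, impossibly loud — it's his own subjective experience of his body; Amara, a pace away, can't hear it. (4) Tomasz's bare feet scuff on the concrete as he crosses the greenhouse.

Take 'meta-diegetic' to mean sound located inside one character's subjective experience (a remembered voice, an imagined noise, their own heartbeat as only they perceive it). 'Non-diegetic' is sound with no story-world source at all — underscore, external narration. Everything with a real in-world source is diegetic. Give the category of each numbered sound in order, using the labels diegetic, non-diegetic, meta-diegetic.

(1) an editorial stinger — it belongs to the cut, not the story world → non-diegetic.
(2) score with no on-screen or off-screen source; it exists for the audience alone → non-diegetic.
Sound (3): it's Tomasz's internal bodily sensation rendered as sound; only Tomasz 'hears' it, so meta-diegetic.
Sound (4): Tomasz's footsteps are produced in the story world, so diegetic.

non-diegetic, non-diegetic, meta-diegetic, diegetic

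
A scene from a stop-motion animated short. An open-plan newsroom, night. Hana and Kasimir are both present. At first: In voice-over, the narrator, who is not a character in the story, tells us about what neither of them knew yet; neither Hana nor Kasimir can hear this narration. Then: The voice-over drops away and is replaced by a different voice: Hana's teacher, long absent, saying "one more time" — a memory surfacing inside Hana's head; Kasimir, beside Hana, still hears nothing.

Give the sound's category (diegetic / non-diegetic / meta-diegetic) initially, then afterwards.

Initially: the external narrator addresses only the audience — outside the story world → non-diegetic.
Afterwards: the replacement voice is a memory inside Hana's mind specifically → meta-diegetic.

non-diegetic, meta-diegetic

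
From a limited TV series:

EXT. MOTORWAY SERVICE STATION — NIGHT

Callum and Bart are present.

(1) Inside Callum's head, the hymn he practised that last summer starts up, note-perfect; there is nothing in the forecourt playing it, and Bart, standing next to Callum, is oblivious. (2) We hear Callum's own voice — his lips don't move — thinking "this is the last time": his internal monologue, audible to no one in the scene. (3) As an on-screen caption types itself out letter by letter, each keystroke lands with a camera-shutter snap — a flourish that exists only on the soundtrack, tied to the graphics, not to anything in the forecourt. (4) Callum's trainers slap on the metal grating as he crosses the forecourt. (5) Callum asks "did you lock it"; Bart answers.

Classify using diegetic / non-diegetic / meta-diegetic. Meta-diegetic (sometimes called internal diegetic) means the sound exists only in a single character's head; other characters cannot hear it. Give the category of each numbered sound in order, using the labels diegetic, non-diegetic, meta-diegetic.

(1) is meta-diegetic: it lives in Callum's subjectivity, not in the forecourt.
(2) is meta-diegetic: it's Callum's unspoken thought, heard only by the audience via his subjectivity.
(3) sound married to a title/caption — outside the diegesis by definition → non-diegetic.
(4) is diegetic: it's the physical sound of Callum moving in the space.
(5) is diegetic: Callum is a character speaking aloud in the scene.

meta-diegetic, meta-diegetic, non-diegetic, diegetic, diegetic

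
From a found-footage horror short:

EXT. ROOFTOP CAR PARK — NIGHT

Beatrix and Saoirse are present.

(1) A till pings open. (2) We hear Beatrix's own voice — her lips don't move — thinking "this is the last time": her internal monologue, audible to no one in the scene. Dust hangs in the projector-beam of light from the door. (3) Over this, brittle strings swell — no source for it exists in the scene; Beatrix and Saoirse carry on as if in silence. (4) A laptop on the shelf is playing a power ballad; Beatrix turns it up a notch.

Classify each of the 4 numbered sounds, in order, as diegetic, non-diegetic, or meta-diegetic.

(1) the sound comes from a till physically present in the location → diegetic.
Sound (2): internal monologue — inside Beatrix's mind, not spoken into the scene, so meta-diegetic.
(3) is non-diegetic: nothing in the car park produces it and the characters don't hear it — pure soundtrack.
Sound (4): a laptop is a physical source in the scene and Beatrix reacts to it, so diegetic.

diegetic, meta-diegetic, non-diegetic, diegetic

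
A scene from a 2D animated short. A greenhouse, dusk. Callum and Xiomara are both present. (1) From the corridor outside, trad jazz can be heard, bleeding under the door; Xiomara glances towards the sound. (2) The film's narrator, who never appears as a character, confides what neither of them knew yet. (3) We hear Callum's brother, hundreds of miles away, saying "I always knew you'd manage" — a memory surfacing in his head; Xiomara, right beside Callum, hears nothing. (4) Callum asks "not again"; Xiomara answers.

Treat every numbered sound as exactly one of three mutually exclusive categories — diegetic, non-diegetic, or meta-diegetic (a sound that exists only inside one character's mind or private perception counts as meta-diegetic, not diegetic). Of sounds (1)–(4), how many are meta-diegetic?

1

Sound (1): it's coming from the corridor outside — a location within the story world — and Xiomara reacts, so diegetic.
(2) is non-diegetic: commentary laid over the scene from outside the fiction.
Sound (3): a remembered line, private to Callum — not present in the room, not audible to Xiomara, so meta-diegetic.
(4) is diegetic: spoken by a character present in the story world.
So 1 of the 4 is meta-diegetic: (3).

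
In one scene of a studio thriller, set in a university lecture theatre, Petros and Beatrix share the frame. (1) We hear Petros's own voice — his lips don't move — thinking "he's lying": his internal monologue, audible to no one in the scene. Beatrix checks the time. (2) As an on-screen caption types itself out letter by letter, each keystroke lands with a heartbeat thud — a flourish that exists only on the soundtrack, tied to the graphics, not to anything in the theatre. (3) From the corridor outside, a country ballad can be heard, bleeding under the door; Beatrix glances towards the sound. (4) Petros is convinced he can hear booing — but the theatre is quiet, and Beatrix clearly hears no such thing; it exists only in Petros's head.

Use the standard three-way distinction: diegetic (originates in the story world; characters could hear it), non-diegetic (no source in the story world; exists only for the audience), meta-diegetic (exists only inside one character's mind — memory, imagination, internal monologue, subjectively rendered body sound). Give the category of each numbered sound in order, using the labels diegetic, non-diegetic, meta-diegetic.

Sound (1): it's Petros's unspoken thought, heard only by the audience via his subjectivity, so meta-diegetic.
(2) the caption isn't part of the story world, so neither is the sound tied to it → non-diegetic.
(3) it's coming from the corridor outside — a location within the story world — and Beatrix reacts → diegetic.
(4) is meta-diegetic: Petros alone 'hears' it — an imagined sound, not present in the space.

meta-diegetic, non-diegetic, diegetic, meta-diegetic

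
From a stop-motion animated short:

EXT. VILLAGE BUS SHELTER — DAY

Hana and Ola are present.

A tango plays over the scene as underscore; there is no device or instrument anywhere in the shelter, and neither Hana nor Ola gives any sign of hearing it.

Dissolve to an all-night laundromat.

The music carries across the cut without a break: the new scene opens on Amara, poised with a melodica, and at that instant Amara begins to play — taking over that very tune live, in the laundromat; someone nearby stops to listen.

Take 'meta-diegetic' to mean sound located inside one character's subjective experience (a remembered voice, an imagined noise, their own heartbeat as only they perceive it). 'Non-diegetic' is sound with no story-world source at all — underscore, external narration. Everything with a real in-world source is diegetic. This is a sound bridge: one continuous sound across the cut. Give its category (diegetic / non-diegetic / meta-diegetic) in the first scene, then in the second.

Scene one: there's no in-world source anywhere and no character hears it — underscore for the audience only → non-diegetic.
Scene two: from the moment Amara starts playing, the tune is being performed on a melodica inside the story world and another character hears it → diegetic.

non-diegetic, diegetic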